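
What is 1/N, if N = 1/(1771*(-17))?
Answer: -30107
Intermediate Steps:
N = -1/30107 (N = 1/(-30107) = -1/30107 ≈ -3.3215e-5)
1/N = 1/(-1/30107) = -30107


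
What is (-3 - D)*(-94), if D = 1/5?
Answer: 1504/5 ≈ 300.80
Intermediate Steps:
D = ⅕ ≈ 0.20000
(-3 - D)*(-94) = (-3 - 1*⅕)*(-94) = (-3 - ⅕)*(-94) = -16/5*(-94) = 1504/5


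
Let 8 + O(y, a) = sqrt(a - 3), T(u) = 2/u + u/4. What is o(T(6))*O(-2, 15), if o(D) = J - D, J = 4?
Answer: -52/3 + 13*sqrt(3)/3 ≈ -9.8278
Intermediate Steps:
T(u) = 2/u + u/4 (T(u) = 2/u + u*(1/4) = 2/u + u/4)
O(y, a) = -8 + sqrt(-3 + a) (O(y, a) = -8 + sqrt(a - 3) = -8 + sqrt(-3 + a))
o(D) = 4 - D
o(T(6))*O(-2, 15) = (4 - (2/6 + (1/4)*6))*(-8 + sqrt(-3 + 15)) = (4 - (2*(1/6) + 3/2))*(-8 + sqrt(12)) = (4 - (1/3 + 3/2))*(-8 + 2*sqrt(3)) = (4 - 1*11/6)*(-8 + 2*sqrt(3)) = (4 - 11/6)*(-8 + 2*sqrt(3)) = 13*(-8 + 2*sqrt(3))/6 = -52/3 + 13*sqrt(3)/3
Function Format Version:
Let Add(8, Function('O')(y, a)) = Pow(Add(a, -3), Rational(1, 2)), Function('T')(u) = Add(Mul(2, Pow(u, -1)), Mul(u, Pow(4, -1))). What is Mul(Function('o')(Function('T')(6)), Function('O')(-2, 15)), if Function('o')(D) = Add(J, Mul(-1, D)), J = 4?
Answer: Add(Rational(-52, 3), Mul(Rational(13, 3), Pow(3, Rational(1, 2)))) ≈ -9.8278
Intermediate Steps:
Function('T')(u) = Add(Mul(2, Pow(u, -1)), Mul(Rational(1, 4), u)) (Function('T')(u) = Add(Mul(2, Pow(u, -1)), Mul(u, Rational(1, 4))) = Add(Mul(2, Pow(u, -1)), Mul(Rational(1, 4), u)))
Function('O')(y, a) = Add(-8, Pow(Add(-3, a), Rational(1, 2))) (Function('O')(y, a) = Add(-8, Pow(Add(a, -3), Rational(1, 2))) = Add(-8, Pow(Add(-3, a), Rational(1, 2))))
Function('o')(D) = Add(4, Mul(-1, D))
Mul(Function('o')(Function('T')(6)), Function('O')(-2, 15)) = Mul(Add(4, Mul(-1, Add(Mul(2, Pow(6, -1)), Mul(Rational(1, 4), 6)))), Add(-8, Pow(Add(-3, 15), Rational(1, 2)))) = Mul(Add(4, Mul(-1, Add(Mul(2, Rational(1, 6)), Rational(3, 2)))), Add(-8, Pow(12, Rational(1, 2)))) = Mul(Add(4, Mul(-1, Add(Rational(1, 3), Rational(3, 2)))), Add(-8, Mul(2, Pow(3, Rational(1, 2))))) = Mul(Add(4, Mul(-1, Rational(11, 6))), Add(-8, Mul(2, Pow(3, Rational(1, 2))))) = Mul(Add(4, Rational(-11, 6)), Add(-8, Mul(2, Pow(3, Rational(1, 2))))) = Mul(Rational(13, 6), Add(-8, Mul(2, Pow(3, Rational(1, 2))))) = Add(Rational(-52, 3), Mul(Rational(13, 3), Pow(3, Rational(1, 2))))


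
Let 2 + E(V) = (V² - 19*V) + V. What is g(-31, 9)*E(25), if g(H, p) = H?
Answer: -5363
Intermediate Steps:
E(V) = -2 + V² - 18*V (E(V) = -2 + ((V² - 19*V) + V) = -2 + (V² - 18*V) = -2 + V² - 18*V)
g(-31, 9)*E(25) = -31*(-2 + 25² - 18*25) = -31*(-2 + 625 - 450) = -31*173 = -5363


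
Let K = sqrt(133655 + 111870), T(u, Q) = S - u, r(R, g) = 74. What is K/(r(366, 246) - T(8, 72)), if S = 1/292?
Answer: 1460*sqrt(9821)/23943 ≈ 6.0430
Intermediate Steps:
S = 1/292 ≈ 0.0034247
T(u, Q) = 1/292 - u
K = 5*sqrt(9821) (K = sqrt(245525) = 5*sqrt(9821) ≈ 495.50)
K/(r(366, 246) - T(8, 72)) = (5*sqrt(9821))/(74 - (1/292 - 1*8)) = (5*sqrt(9821))/(74 - (1/292 - 8)) = (5*sqrt(9821))/(74 - 1*(-2335/292)) = (5*sqrt(9821))/(74 + 2335/292) = (5*sqrt(9821))/(23943/292) = (5*sqrt(9821))*(292/23943) = 1460*sqrt(9821)/23943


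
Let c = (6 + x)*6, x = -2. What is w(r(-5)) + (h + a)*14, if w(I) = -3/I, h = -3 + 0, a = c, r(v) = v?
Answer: 1473/5 ≈ 294.60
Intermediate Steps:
c = 24 (c = (6 - 2)*6 = 4*6 = 24)
a = 24
h = -3
w(r(-5)) + (h + a)*14 = -3/(-5) + (-3 + 24)*14 = -3*(-⅕) + 21*14 = ⅗ + 294 = 1473/5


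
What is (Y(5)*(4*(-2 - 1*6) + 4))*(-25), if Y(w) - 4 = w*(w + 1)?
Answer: 23800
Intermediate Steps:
Y(w) = 4 + w*(1 + w) (Y(w) = 4 + w*(w + 1) = 4 + w*(1 + w))
(Y(5)*(4*(-2 - 1*6) + 4))*(-25) = ((4 + 5 + 5**2)*(4*(-2 - 1*6) + 4))*(-25) = ((4 + 5 + 25)*(4*(-2 - 6) + 4))*(-25) = (34*(4*(-8) + 4))*(-25) = (34*(-32 + 4))*(-25) = (34*(-28))*(-25) = -952*(-25) = 23800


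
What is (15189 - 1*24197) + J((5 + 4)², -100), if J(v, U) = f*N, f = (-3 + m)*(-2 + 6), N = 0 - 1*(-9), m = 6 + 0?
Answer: -8900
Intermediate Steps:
m = 6
N = 9 (N = 0 + 9 = 9)
f = 12 (f = (-3 + 6)*(-2 + 6) = 3*4 = 12)
J(v, U) = 108 (J(v, U) = 12*9 = 108)
(15189 - 1*24197) + J((5 + 4)², -100) = (15189 - 1*24197) + 108 = (15189 - 24197) + 108 = -9008 + 108 = -8900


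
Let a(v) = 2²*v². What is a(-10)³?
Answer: 64000000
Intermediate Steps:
a(v) = 4*v²
a(-10)³ = (4*(-10)²)³ = (4*100)³ = 400³ = 64000000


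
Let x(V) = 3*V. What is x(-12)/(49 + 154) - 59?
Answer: -12013/203 ≈ -59.177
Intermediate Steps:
x(-12)/(49 + 154) - 59 = (3*(-12))/(49 + 154) - 59 = -36/203 - 59 = -12013/203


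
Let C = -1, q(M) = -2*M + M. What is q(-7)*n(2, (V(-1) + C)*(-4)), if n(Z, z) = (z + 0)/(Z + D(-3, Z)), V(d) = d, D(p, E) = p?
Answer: -56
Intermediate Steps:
q(M) = -M
n(Z, z) = z/(-3 + Z) (n(Z, z) = (z + 0)/(Z - 3) = z/(-3 + Z))
q(-7)*n(2, (V(-1) + C)*(-4)) = (-1*(-7))*(((-1 - 1)*(-4))/(-3 + 2)) = 7*(-2*(-4)/(-1)) = 7*(8*(-1)) = 7*(-8) = -56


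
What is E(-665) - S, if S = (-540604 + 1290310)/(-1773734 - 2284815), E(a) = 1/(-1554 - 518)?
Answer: 1549332283/8409313528 ≈ 0.18424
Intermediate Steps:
E(a) = -1/2072 (E(a) = 1/(-2072) = -1/2072)
S = -749706/4058549 (S = 749706/(-4058549) = 749706*(-1/4058549) = -749706/4058549 ≈ -0.18472)
E(-665) - S = -1/2072 - 1*(-749706/4058549) = -1/2072 + 749706/4058549 = 1549332283/8409313528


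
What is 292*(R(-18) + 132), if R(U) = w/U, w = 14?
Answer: 344852/9 ≈ 38317.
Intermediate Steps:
R(U) = 14/U
292*(R(-18) + 132) = 292*(14/(-18) + 132) = 292*(14*(-1/18) + 132) = 292*(-7/9 + 132) = 292*(1181/9) = 344852/9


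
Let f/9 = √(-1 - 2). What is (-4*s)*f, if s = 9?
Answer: -324*I*√3 ≈ -561.18*I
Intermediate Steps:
f = 9*I*√3 (f = 9*√(-1 - 2) = 9*√(-3) = 9*(I*√3) = 9*I*√3 ≈ 15.588*I)
(-4*s)*f = (-4*9)*(9*I*√3) = -324*I*√3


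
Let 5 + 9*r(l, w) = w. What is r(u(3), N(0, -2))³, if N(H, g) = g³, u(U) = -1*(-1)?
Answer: -2197/729 ≈ -3.0137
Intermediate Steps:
u(U) = 1
r(l, w) = -5/9 + w/9
r(u(3), N(0, -2))³ = (-5/9 + (⅑)*(-2)³)³ = (-5/9 + (⅑)*(-8))³ = (-5/9 - 8/9)³ = (-13/9)³ = -2197/729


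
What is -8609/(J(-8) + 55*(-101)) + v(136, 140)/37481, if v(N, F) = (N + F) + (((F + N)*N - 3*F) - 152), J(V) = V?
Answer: 529840049/208506803 ≈ 2.5411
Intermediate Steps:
v(N, F) = -152 + N - 2*F + N*(F + N) (v(N, F) = (F + N) + ((N*(F + N) - 3*F) - 152) = (F + N) + ((-3*F + N*(F + N)) - 152) = (F + N) + (-152 - 3*F + N*(F + N)) = -152 + N - 2*F + N*(F + N))
-8609/(J(-8) + 55*(-101)) + v(136, 140)/37481 = -8609/(-8 + 55*(-101)) + (-152 + 136 + 136² - 2*140 + 140*136)/37481 = -8609/(-8 - 5555) + (-152 + 136 + 18496 - 280 + 19040)*(1/37481) = -8609/(-5563) + 37240*(1/37481) = -8609*(-1/5563) + 37240/37481 = 8609/5563 + 37240/37481 = 529840049/208506803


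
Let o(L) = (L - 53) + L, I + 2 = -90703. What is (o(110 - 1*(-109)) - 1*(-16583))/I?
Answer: -5656/30235 ≈ -0.18707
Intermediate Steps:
I = -90705 (I = -2 - 90703 = -90705)
o(L) = -53 + 2*L (o(L) = (-53 + L) + L = -53 + 2*L)
(o(110 - 1*(-109)) - 1*(-16583))/I = ((-53 + 2*(110 - 1*(-109))) - 1*(-16583))/(-90705) = ((-53 + 2*(110 + 109)) + 16583)*(-1/90705) = ((-53 + 2*219) + 16583)*(-1/90705) = ((-53 + 438) + 16583)*(-1/90705) = (385 + 16583)*(-1/90705) = 16968*(-1/90705) = -5656/30235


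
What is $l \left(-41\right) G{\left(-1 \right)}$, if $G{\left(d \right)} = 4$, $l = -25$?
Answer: $4100$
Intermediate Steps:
$l \left(-41\right) G{\left(-1 \right)} = \left(-25\right) \left(-41\right) 4 = 1025 \cdot 4 = 4100$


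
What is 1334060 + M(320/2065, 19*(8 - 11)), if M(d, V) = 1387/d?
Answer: 85952671/64 ≈ 1.3430e+6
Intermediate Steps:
1334060 + M(320/2065, 19*(8 - 11)) = 1334060 + 1387/((320/2065)) = 1334060 + 1387/((320*(1/2065))) = 1334060 + 1387/(64/413) = 1334060 + 1387*(413/64) = 1334060 + 572831/64 = 85952671/64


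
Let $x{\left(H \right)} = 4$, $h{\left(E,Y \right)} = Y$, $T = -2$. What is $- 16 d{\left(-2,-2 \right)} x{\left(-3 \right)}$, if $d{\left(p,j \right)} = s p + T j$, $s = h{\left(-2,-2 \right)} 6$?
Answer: $-1792$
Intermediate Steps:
$s = -12$ ($s = \left(-2\right) 6 = -12$)
$d{\left(p,j \right)} = - 12 p - 2 j$
$- 16 d{\left(-2,-2 \right)} x{\left(-3 \right)} = - 16 \left(\left(-12\right) \left(-2\right) - -4\right) 4 = - 16 \left(24 + 4\right) 4 = \left(-16\right) 28 \cdot 4 = \left(-448\right) 4 = -1792$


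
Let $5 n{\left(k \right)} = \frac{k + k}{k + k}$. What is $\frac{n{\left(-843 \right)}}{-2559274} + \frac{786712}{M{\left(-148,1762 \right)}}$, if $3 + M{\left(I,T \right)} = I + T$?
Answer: $\frac{10067057833829}{20614952070} \approx 488.34$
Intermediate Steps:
$n{\left(k \right)} = \frac{1}{5}$ ($n{\left(k \right)} = \frac{\left(k + k\right) \frac{1}{k + k}}{5} = \frac{2 k \frac{1}{2 k}}{5} = \frac{1}{5} \cdot 1 = \frac{1}{5}$)
$M{\left(I,T \right)} = -3 + I + T$ ($M{\left(I,T \right)} = -3 + \left(I + T\right) = -3 + I + T$)
$\frac{n{\left(-843 \right)}}{-2559274} + \frac{786712}{M{\left(-148,1762 \right)}} = \frac{1}{5 \left(-2559274\right)} + \frac{786712}{-3 - 148 + 1762} = \frac{1}{5} \left(- \frac{1}{2559274}\right) + \frac{786712}{1611} = - \frac{1}{12796370} + 786712 \cdot \frac{1}{1611} = - \frac{1}{12796370} + \frac{786712}{1611} = \frac{10067057833829}{20614952070}$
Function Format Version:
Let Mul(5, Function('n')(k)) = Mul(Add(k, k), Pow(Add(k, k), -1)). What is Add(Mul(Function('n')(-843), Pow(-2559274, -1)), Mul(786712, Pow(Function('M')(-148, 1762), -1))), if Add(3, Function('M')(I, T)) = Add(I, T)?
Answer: Rational(10067057833829, 20614952070) ≈ 488.34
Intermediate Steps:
Function('n')(k) = Rational(1, 5) (Function('n')(k) = Mul(Rational(1, 5), Mul(Add(k, k), Pow(Add(k, k), -1))) = Mul(Rational(1, 5), Mul(Mul(2, k), Pow(Mul(2, k), -1))) = Mul(Rational(1, 5), Mul(Mul(2, k), Mul(Rational(1, 2), Pow(k, -1)))) = Mul(Rational(1, 5), 1) = Rational(1, 5))
Function('M')(I, T) = Add(-3, I, T) (Function('M')(I, T) = Add(-3, Add(I, T)) = Add(-3, I, T))
Add(Mul(Function('n')(-843), Pow(-2559274, -1)), Mul(786712, Pow(Function('M')(-148, 1762), -1))) = Add(Mul(Rational(1, 5), Pow(-2559274, -1)), Mul(786712, Pow(Add(-3, -148, 1762), -1))) = Add(Mul(Rational(1, 5), Rational(-1, 2559274)), Mul(786712, Pow(1611, -1))) = Add(Rational(-1, 12796370), Mul(786712, Rational(1, 1611))) = Add(Rational(-1, 12796370), Rational(786712, 1611)) = Rational(10067057833829, 20614952070)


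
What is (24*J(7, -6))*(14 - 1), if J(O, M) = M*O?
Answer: -13104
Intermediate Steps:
(24*J(7, -6))*(14 - 1) = (24*(-6*7))*(14 - 1) = (24*(-42))*13 = -1008*13 = -13104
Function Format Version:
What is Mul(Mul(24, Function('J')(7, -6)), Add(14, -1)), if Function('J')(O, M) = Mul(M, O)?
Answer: -13104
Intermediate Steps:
Mul(Mul(24, Function('J')(7, -6)), Add(14, -1)) = Mul(Mul(24, Mul(-6, 7)), Add(14, -1)) = Mul(Mul(24, -42), 13) = Mul(-1008, 13) = -13104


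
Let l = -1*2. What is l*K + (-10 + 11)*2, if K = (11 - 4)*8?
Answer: -110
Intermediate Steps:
l = -2
K = 56 (K = 7*8 = 56)
l*K + (-10 + 11)*2 = -2*56 + (-10 + 11)*2 = -112 + 1*2 = -112 + 2 = -110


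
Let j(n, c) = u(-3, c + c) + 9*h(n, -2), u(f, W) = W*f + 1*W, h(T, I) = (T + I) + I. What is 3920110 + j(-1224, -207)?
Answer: 3909886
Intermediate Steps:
h(T, I) = T + 2*I (h(T, I) = (I + T) + I = T + 2*I)
u(f, W) = W + W*f (u(f, W) = W*f + W = W + W*f)
j(n, c) = -36 - 4*c + 9*n (j(n, c) = (c + c)*(1 - 3) + 9*(n + 2*(-2)) = (2*c)*(-2) + 9*(n - 4) = -4*c + 9*(-4 + n) = -4*c + (-36 + 9*n) = -36 - 4*c + 9*n)
3920110 + j(-1224, -207) = 3920110 + (-36 - 4*(-207) + 9*(-1224)) = 3920110 + (-36 + 828 - 11016) = 3920110 - 10224 = 3909886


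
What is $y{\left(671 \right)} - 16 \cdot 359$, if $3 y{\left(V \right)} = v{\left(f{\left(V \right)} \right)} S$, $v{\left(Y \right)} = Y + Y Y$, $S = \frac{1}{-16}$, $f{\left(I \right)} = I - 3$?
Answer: $- \frac{60217}{4} \approx -15054.0$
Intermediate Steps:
$f{\left(I \right)} = -3 + I$
$S = - \frac{1}{16} \approx -0.0625$
$v{\left(Y \right)} = Y + Y^{2}$
$y{\left(V \right)} = - \frac{\left(-3 + V\right) \left(-2 + V\right)}{48}$ ($y{\left(V \right)} = \frac{\left(-3 + V\right) \left(1 + \left(-3 + V\right)\right) \left(- \frac{1}{16}\right)}{3} = \frac{\left(-3 + V\right) \left(-2 + V\right) \left(- \frac{1}{16}\right)}{3} = \frac{\left(- \frac{1}{16}\right) \left(-3 + V\right) \left(-2 + V\right)}{3} = - \frac{\left(-3 + V\right) \left(-2 + V\right)}{48}$)
$y{\left(671 \right)} - 16 \cdot 359 = - \frac{\left(-3 + 671\right) \left(-2 + 671\right)}{48} - 16 \cdot 359 = \left(- \frac{1}{48}\right) 668 \cdot 669 - 5744 = - \frac{37241}{4} - 5744 = - \frac{60217}{4}$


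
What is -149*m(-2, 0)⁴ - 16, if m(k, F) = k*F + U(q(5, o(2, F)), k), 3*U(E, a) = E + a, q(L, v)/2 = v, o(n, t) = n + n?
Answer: -2400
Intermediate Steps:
o(n, t) = 2*n
q(L, v) = 2*v
U(E, a) = E/3 + a/3 (U(E, a) = (E + a)/3 = E/3 + a/3)
m(k, F) = 8/3 + k/3 + F*k (m(k, F) = k*F + ((2*(2*2))/3 + k/3) = F*k + ((2*4)/3 + k/3) = F*k + ((⅓)*8 + k/3) = F*k + (8/3 + k/3) = 8/3 + k/3 + F*k)
-149*m(-2, 0)⁴ - 16 = -149*(8/3 + (⅓)*(-2) + 0*(-2))⁴ - 16 = -149*(8/3 - ⅔ + 0)⁴ - 16 = -149*2⁴ - 16 = -149*16 - 16 = -2384 - 16 = -2400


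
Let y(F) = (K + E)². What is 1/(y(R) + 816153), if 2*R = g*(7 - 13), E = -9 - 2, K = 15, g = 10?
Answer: 1/816169 ≈ 1.2252e-6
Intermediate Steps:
E = -11
R = -30 (R = (10*(7 - 13))/2 = (10*(-6))/2 = (½)*(-60) = -30)
y(F) = 16 (y(F) = (15 - 11)² = 4² = 16)
1/(y(R) + 816153) = 1/(16 + 816153) = 1/816169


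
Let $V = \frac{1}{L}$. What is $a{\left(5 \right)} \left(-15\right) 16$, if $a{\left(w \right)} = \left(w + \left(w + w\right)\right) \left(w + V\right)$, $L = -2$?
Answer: $-16200$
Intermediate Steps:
$V = - \frac{1}{2}$ ($V = \frac{1}{-2} = - \frac{1}{2} \approx -0.5$)
$a{\left(w \right)} = 3 w \left(- \frac{1}{2} + w\right)$ ($a{\left(w \right)} = \left(w + \left(w + w\right)\right) \left(w - \frac{1}{2}\right) = \left(w + 2 w\right) \left(- \frac{1}{2} + w\right) = 3 w \left(- \frac{1}{2} + w\right)$)
$a{\left(5 \right)} \left(-15\right) 16 = \frac{3}{2} \cdot 5 \left(-1 + 2 \cdot 5\right) \left(-15\right) 16 = \frac{3}{2} \cdot 5 \left(-1 + 10\right) \left(-15\right) 16 = \frac{3}{2} \cdot 5 \cdot 9 \left(-15\right) 16 = \frac{135}{2} \left(-15\right) 16 = \left(- \frac{2025}{2}\right) 16 = -16200$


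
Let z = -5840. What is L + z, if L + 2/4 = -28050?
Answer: -67781/2 ≈ -33891.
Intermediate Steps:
L = -56101/2 (L = -1/2 - 28050 = -56101/2 ≈ -28051.)
L + z = -56101/2 - 5840 = -67781/2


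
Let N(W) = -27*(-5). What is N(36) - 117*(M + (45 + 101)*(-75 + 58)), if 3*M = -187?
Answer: 297822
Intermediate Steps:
N(W) = 135
M = -187/3 (M = (⅓)*(-187) = -187/3 ≈ -62.333)
N(36) - 117*(M + (45 + 101)*(-75 + 58)) = 135 - 117*(-187/3 + (45 + 101)*(-75 + 58)) = 135 - 117*(-187/3 + 146*(-17)) = 135 - 117*(-187/3 - 2482) = 135 - 117*(-7633/3) = 135 + 297687 = 297822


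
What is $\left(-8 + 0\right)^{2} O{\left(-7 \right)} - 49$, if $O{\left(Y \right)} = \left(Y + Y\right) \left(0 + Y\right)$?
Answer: $6223$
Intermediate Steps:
$O{\left(Y \right)} = 2 Y^{2}$ ($O{\left(Y \right)} = 2 Y Y = 2 Y^{2}$)
$\left(-8 + 0\right)^{2} O{\left(-7 \right)} - 49 = \left(-8 + 0\right)^{2} \cdot 2 \left(-7\right)^{2} - 49 = \left(-8\right)^{2} \cdot 2 \cdot 49 - 49 = 64 \cdot 98 - 49 = 6272 - 49 = 6223$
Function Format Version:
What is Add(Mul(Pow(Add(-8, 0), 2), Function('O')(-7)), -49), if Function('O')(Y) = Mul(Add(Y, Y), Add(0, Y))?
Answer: 6223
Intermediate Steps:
Function('O')(Y) = Mul(2, Pow(Y, 2)) (Function('O')(Y) = Mul(Mul(2, Y), Y) = Mul(2, Pow(Y, 2)))
Add(Mul(Pow(Add(-8, 0), 2), Function('O')(-7)), -49) = Add(Mul(Pow(Add(-8, 0), 2), Mul(2, Pow(-7, 2))), -49) = Add(Mul(Pow(-8, 2), Mul(2, 49)), -49) = Add(Mul(64, 98), -49) = Add(6272, -49) = 6223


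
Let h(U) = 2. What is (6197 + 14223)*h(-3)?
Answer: 40840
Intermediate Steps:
(6197 + 14223)*h(-3) = (6197 + 14223)*2 = 20420*2 = 40840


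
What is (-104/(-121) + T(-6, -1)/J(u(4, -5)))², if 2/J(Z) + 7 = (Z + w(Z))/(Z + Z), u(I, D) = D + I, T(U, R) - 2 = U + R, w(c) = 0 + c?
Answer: 3682561/14641 ≈ 251.52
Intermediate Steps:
w(c) = c
T(U, R) = 2 + R + U (T(U, R) = 2 + (U + R) = 2 + (R + U) = 2 + R + U)
J(Z) = -⅓ (J(Z) = 2/(-7 + (Z + Z)/(Z + Z)) = 2/(-7 + (2*Z)/((2*Z))) = 2/(-7 + (2*Z)*(1/(2*Z))) = 2/(-7 + 1) = 2/(-6) = 2*(-⅙) = -⅓)
(-104/(-121) + T(-6, -1)/J(u(4, -5)))² = (-104/(-121) + (2 - 1 - 6)/(-⅓))² = (-104*(-1/121) - 5*(-3))² = (104/121 + 15)² = (1919/121)² = 3682561/14641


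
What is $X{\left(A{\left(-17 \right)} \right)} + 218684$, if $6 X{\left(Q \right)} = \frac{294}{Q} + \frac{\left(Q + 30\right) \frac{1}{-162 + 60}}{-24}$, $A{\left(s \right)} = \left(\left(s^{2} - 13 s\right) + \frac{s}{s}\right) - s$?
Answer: $\frac{981454379}{4488} \approx 2.1868 \cdot 10^{5}$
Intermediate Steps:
$A{\left(s \right)} = 1 + s^{2} - 14 s$ ($A{\left(s \right)} = \left(\left(s^{2} - 13 s\right) + 1\right) - s = \left(1 + s^{2} - 13 s\right) - s = 1 + s^{2} - 14 s$)
$X{\left(Q \right)} = \frac{5}{2448} + \frac{49}{Q} + \frac{Q}{14688}$ ($X{\left(Q \right)} = \frac{\frac{294}{Q} + \frac{\left(Q + 30\right) \frac{1}{-162 + 60}}{-24}}{6} = \frac{\frac{294}{Q} + \frac{30 + Q}{-102} \left(- \frac{1}{24}\right)}{6} = \frac{\frac{294}{Q} + \left(30 + Q\right) \left(- \frac{1}{102}\right) \left(- \frac{1}{24}\right)}{6} = \frac{\frac{294}{Q} + \left(- \frac{5}{17} - \frac{Q}{102}\right) \left(- \frac{1}{24}\right)}{6} = \frac{\frac{294}{Q} + \left(\frac{5}{408} + \frac{Q}{2448}\right)}{6} = \frac{\frac{5}{408} + \frac{294}{Q} + \frac{Q}{2448}}{6} = \frac{5}{2448} + \frac{49}{Q} + \frac{Q}{14688}$)
$X{\left(A{\left(-17 \right)} \right)} + 218684 = \frac{719712 + \left(1 + \left(-17\right)^{2} - -238\right) \left(30 + \left(1 + \left(-17\right)^{2} - -238\right)\right)}{14688 \left(1 + \left(-17\right)^{2} - -238\right)} + 218684 = \frac{719712 + \left(1 + 289 + 238\right) \left(30 + \left(1 + 289 + 238\right)\right)}{14688 \left(1 + 289 + 238\right)} + 218684 = \frac{719712 + 528 \left(30 + 528\right)}{14688 \cdot 528} + 218684 = \frac{1}{14688} \cdot \frac{1}{528} \left(719712 + 528 \cdot 558\right) + 218684 = \frac{1}{14688} \cdot \frac{1}{528} \left(719712 + 294624\right) + 218684 = \frac{1}{14688} \cdot \frac{1}{528} \cdot 1014336 + 218684 = \frac{587}{4488} + 218684 = \frac{981454379}{4488}$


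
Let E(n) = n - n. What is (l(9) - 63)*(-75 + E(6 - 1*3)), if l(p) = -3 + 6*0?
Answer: 4950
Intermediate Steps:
E(n) = 0
l(p) = -3 (l(p) = -3 + 0 = -3)
(l(9) - 63)*(-75 + E(6 - 1*3)) = (-3 - 63)*(-75 + 0) = -66*(-75) = 4950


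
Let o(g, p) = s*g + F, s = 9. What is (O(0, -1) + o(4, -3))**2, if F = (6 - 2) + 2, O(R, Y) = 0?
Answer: 1764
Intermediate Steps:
F = 6 (F = 4 + 2 = 6)
o(g, p) = 6 + 9*g (o(g, p) = 9*g + 6 = 6 + 9*g)
(O(0, -1) + o(4, -3))**2 = (0 + (6 + 9*4))**2 = (0 + (6 + 36))**2 = (0 + 42)**2 = 42**2 = 1764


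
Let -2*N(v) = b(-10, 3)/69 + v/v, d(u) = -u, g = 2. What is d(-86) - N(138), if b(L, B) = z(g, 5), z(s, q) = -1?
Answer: 5968/69 ≈ 86.493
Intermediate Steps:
b(L, B) = -1
N(v) = -34/69 (N(v) = -(-1/69 + v/v)/2 = -(-1*1/69 + 1)/2 = -(-1/69 + 1)/2 = -½*68/69 = -34/69)
d(-86) - N(138) = -1*(-86) - 1*(-34/69) = 86 + 34/69 = 5968/69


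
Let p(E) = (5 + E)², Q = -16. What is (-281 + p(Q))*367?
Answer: -58720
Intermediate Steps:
(-281 + p(Q))*367 = (-281 + (5 - 16)²)*367 = (-281 + (-11)²)*367 = (-281 + 121)*367 = -160*367 = -58720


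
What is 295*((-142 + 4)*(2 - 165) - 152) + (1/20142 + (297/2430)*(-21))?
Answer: 331884136708/50355 ≈ 6.5909e+6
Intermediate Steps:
295*((-142 + 4)*(2 - 165) - 152) + (1/20142 + (297/2430)*(-21)) = 295*(-138*(-163) - 152) + (1/20142 + (297*(1/2430))*(-21)) = 295*(22494 - 152) + (1/20142 + (11/90)*(-21)) = 295*22342 + (1/20142 - 77/30) = 6590890 - 129242/50355 = 331884136708/50355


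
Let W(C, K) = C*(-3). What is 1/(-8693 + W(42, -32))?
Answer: -1/8819 ≈ -0.00011339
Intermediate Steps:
W(C, K) = -3*C
1/(-8693 + W(42, -32)) = 1/(-8693 - 3*42) = 1/(-8693 - 126) = 1/(-8819) = -1/8819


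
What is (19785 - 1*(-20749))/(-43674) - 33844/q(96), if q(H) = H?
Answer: -61749755/174696 ≈ -353.47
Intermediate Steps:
(19785 - 1*(-20749))/(-43674) - 33844/q(96) = (19785 - 1*(-20749))/(-43674) - 33844/96 = (19785 + 20749)*(-1/43674) - 33844*1/96 = 40534*(-1/43674) - 8461/24 = -20267/21837 - 8461/24 = -61749755/174696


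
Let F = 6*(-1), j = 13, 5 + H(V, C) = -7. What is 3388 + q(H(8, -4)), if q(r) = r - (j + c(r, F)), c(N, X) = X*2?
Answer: 3375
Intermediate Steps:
H(V, C) = -12 (H(V, C) = -5 - 7 = -12)
F = -6
c(N, X) = 2*X
q(r) = -1 + r (q(r) = r - (13 + 2*(-6)) = r - (13 - 12) = r - 1*1 = r - 1 = -1 + r)
3388 + q(H(8, -4)) = 3388 + (-1 - 12) = 3388 - 13 = 3375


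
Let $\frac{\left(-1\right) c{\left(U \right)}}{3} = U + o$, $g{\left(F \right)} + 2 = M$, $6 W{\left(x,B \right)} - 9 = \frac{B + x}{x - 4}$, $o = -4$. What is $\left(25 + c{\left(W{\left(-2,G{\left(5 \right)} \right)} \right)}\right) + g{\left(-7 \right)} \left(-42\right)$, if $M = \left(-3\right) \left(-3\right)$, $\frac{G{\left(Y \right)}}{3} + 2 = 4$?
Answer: $- \frac{1567}{6} \approx -261.17$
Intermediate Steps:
$G{\left(Y \right)} = 6$ ($G{\left(Y \right)} = -6 + 3 \cdot 4 = -6 + 12 = 6$)
$M = 9$
$W{\left(x,B \right)} = \frac{3}{2} + \frac{B + x}{6 \left(-4 + x\right)}$ ($W{\left(x,B \right)} = \frac{3}{2} + \frac{\left(B + x\right) \frac{1}{x - 4}}{6} = \frac{3}{2} + \frac{\left(B + x\right) \frac{1}{-4 + x}}{6} = \frac{3}{2} + \frac{\frac{1}{-4 + x} \left(B + x\right)}{6} = \frac{3}{2} + \frac{B + x}{6 \left(-4 + x\right)}$)
$g{\left(F \right)} = 7$ ($g{\left(F \right)} = -2 + 9 = 7$)
$c{\left(U \right)} = 12 - 3 U$ ($c{\left(U \right)} = - 3 \left(U - 4\right) = - 3 \left(-4 + U\right) = 12 - 3 U$)
$\left(25 + c{\left(W{\left(-2,G{\left(5 \right)} \right)} \right)}\right) + g{\left(-7 \right)} \left(-42\right) = \left(25 + \left(12 - 3 \frac{-36 + 6 + 10 \left(-2\right)}{6 \left(-4 - 2\right)}\right)\right) + 7 \left(-42\right) = \left(25 + \left(12 - 3 \frac{-36 + 6 - 20}{6 \left(-6\right)}\right)\right) - 294 = \left(25 + \left(12 - 3 \cdot \frac{1}{6} \left(- \frac{1}{6}\right) \left(-50\right)\right)\right) - 294 = \left(25 + \left(12 - \frac{25}{6}\right)\right) - 294 = \left(25 + \frac{47}{6}\right) - 294 = \frac{197}{6} - 294 = - \frac{1567}{6}$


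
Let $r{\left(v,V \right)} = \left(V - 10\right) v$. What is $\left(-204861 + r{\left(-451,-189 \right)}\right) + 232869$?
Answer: $117757$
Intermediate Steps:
$r{\left(v,V \right)} = v \left(-10 + V\right)$ ($r{\left(v,V \right)} = \left(-10 + V\right) v = v \left(-10 + V\right)$)
$\left(-204861 + r{\left(-451,-189 \right)}\right) + 232869 = \left(-204861 - 451 \left(-10 - 189\right)\right) + 232869 = \left(-204861 - -89749\right) + 232869 = \left(-204861 + 89749\right) + 232869 = -115112 + 232869 = 117757$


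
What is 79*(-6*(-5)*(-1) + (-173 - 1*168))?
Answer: -29309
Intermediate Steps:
79*(-6*(-5)*(-1) + (-173 - 1*168)) = 79*(30*(-1) + (-173 - 168)) = 79*(-30 - 341) = 79*(-371) = -29309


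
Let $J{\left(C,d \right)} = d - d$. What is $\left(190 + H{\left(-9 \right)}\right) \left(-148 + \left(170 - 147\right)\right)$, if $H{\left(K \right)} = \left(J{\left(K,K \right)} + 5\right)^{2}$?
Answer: $-26875$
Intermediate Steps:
$J{\left(C,d \right)} = 0$
$H{\left(K \right)} = 25$ ($H{\left(K \right)} = \left(0 + 5\right)^{2} = 5^{2} = 25$)
$\left(190 + H{\left(-9 \right)}\right) \left(-148 + \left(170 - 147\right)\right) = \left(190 + 25\right) \left(-148 + \left(170 - 147\right)\right) = 215 \left(-148 + 23\right) = 215 \left(-125\right) = -26875$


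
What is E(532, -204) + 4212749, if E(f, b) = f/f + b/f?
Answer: 560295699/133 ≈ 4.2128e+6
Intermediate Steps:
E(f, b) = 1 + b/f
E(532, -204) + 4212749 = (-204 + 532)/532 + 4212749 = (1/532)*328 + 4212749 = 82/133 + 4212749 = 560295699/133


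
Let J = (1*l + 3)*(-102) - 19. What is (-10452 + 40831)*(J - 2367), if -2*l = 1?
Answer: -80230939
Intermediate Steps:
l = -½ (l = -½*1 = -½ ≈ -0.50000)
J = -274 (J = (1*(-½) + 3)*(-102) - 19 = (-½ + 3)*(-102) - 19 = (5/2)*(-102) - 19 = -255 - 19 = -274)
(-10452 + 40831)*(J - 2367) = (-10452 + 40831)*(-274 - 2367) = 30379*(-2641) = -80230939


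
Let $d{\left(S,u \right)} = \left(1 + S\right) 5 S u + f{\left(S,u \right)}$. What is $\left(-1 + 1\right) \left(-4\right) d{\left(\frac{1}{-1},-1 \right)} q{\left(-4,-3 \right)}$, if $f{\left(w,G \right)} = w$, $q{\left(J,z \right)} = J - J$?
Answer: $0$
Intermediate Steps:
$q{\left(J,z \right)} = 0$
$d{\left(S,u \right)} = S + S u \left(5 + 5 S\right)$ ($d{\left(S,u \right)} = \left(1 + S\right) 5 S u + S = \left(5 + 5 S\right) S u + S = S \left(5 + 5 S\right) u + S = S u \left(5 + 5 S\right) + S = S + S u \left(5 + 5 S\right)$)
$\left(-1 + 1\right) \left(-4\right) d{\left(\frac{1}{-1},-1 \right)} q{\left(-4,-3 \right)} = \left(-1 + 1\right) \left(-4\right) \frac{1 + 5 \left(-1\right) + 5 \frac{1}{-1} \left(-1\right)}{-1} \cdot 0 = 0 \left(-4\right) \left(- (1 - 5 + 5 \left(-1\right) \left(-1\right))\right) 0 = 0 \left(- (1 - 5 + 5)\right) 0 = 0 \left(\left(-1\right) 1\right) 0 = 0 \left(-1\right) 0 = 0 \cdot 0 = 0$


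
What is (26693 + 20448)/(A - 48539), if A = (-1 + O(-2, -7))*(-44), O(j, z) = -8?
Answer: -47141/48143 ≈ -0.97919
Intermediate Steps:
A = 396 (A = (-1 - 8)*(-44) = -9*(-44) = 396)
(26693 + 20448)/(A - 48539) = (26693 + 20448)/(396 - 48539) = 47141/(-48143) = 47141*(-1/48143) = -47141/48143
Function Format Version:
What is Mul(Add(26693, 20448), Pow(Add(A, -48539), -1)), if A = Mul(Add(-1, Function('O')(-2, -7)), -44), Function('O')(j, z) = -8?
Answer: Rational(-47141, 48143) ≈ -0.97919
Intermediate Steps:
A = 396 (A = Mul(Add(-1, -8), -44) = Mul(-9, -44) = 396)
Mul(Add(26693, 20448), Pow(Add(A, -48539), -1)) = Mul(Add(26693, 20448), Pow(Add(396, -48539), -1)) = Mul(47141, Pow(-48143, -1)) = Mul(47141, Rational(-1, 48143)) = Rational(-47141, 48143)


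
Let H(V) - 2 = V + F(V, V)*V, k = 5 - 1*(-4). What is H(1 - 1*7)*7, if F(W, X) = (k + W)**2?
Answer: -406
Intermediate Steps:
k = 9 (k = 5 + 4 = 9)
F(W, X) = (9 + W)**2
H(V) = 2 + V + V*(9 + V)**2 (H(V) = 2 + (V + (9 + V)**2*V) = 2 + (V + V*(9 + V)**2) = 2 + V + V*(9 + V)**2)
H(1 - 1*7)*7 = (2 + (1 - 1*7) + (1 - 1*7)*(9 + (1 - 1*7))**2)*7 = (2 + (1 - 7) + (1 - 7)*(9 + (1 - 7))**2)*7 = (2 - 6 - 6*(9 - 6)**2)*7 = (2 - 6 - 6*3**2)*7 = (2 - 6 - 6*9)*7 = (2 - 6 - 54)*7 = -58*7 = -406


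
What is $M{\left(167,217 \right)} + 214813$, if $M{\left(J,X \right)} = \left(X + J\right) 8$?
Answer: $217885$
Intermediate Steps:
$M{\left(J,X \right)} = 8 J + 8 X$ ($M{\left(J,X \right)} = \left(J + X\right) 8 = 8 J + 8 X$)
$M{\left(167,217 \right)} + 214813 = \left(8 \cdot 167 + 8 \cdot 217\right) + 214813 = \left(1336 + 1736\right) + 214813 = 3072 + 214813 = 217885$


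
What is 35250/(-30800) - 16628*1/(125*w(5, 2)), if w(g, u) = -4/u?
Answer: 5033299/77000 ≈ 65.368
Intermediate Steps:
35250/(-30800) - 16628*1/(125*w(5, 2)) = 35250/(-30800) - 16628/(-4/2*125) = 35250*(-1/30800) - 16628/(-4*½*125) = -705/616 - 16628/((-2*125)) = -705/616 - 16628/(-250) = -705/616 - 16628*(-1/250) = -705/616 + 8314/125 = 5033299/77000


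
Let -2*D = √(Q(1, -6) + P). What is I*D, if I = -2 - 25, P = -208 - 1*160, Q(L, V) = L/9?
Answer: 9*I*√3311/2 ≈ 258.94*I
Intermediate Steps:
Q(L, V) = L/9 (Q(L, V) = L*(⅑) = L/9)
P = -368 (P = -208 - 160 = -368)
I = -27
D = -I*√3311/6 (D = -√((⅑)*1 - 368)/2 = -√(⅑ - 368)/2 = -I*√3311/6 ≈ -9.5902*I)
I*D = -(-9)*I*√3311/2 = 9*I*√3311/2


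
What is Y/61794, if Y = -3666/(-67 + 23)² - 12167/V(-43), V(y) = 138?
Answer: -261535/179449776 ≈ -0.0014574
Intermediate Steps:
Y = -261535/2904 (Y = -3666/(-67 + 23)² - 12167/138 = -3666/((-44)²) - 12167*1/138 = -3666/1936 - 529/6 = -3666*1/1936 - 529/6 = -1833/968 - 529/6 = -261535/2904 ≈ -90.060)
Y/61794 = -261535/2904/61794 = -261535/2904*1/61794 = -261535/179449776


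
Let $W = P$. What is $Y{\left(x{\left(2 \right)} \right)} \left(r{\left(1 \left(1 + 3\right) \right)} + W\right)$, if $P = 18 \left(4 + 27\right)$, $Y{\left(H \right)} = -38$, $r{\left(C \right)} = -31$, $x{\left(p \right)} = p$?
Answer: $-20026$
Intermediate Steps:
$P = 558$ ($P = 18 \cdot 31 = 558$)
$W = 558$
$Y{\left(x{\left(2 \right)} \right)} \left(r{\left(1 \left(1 + 3\right) \right)} + W\right) = - 38 \left(-31 + 558\right) = \left(-38\right) 527 = -20026$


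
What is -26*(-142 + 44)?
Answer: 2548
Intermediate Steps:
-26*(-142 + 44) = -26*(-98) = 2548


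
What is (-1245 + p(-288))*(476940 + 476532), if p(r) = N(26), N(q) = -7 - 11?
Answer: -1204235136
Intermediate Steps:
N(q) = -18
p(r) = -18
(-1245 + p(-288))*(476940 + 476532) = (-1245 - 18)*(476940 + 476532) = -1263*953472 = -1204235136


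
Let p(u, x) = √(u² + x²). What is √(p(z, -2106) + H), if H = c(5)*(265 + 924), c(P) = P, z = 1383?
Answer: √(5945 + 15*√28213) ≈ 92.003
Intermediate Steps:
H = 5945 (H = 5*(265 + 924) = 5*1189 = 5945)
√(p(z, -2106) + H) = √(√(1383² + (-2106)²) + 5945) = √(√(1912689 + 4435236) + 5945) = √(√6347925 + 5945) = √(15*√28213 + 5945) = √(5945 + 15*√28213)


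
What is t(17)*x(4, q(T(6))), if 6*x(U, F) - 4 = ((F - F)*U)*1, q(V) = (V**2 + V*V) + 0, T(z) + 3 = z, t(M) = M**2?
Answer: 578/3 ≈ 192.67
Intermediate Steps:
T(z) = -3 + z
q(V) = 2*V**2 (q(V) = (V**2 + V**2) + 0 = 2*V**2 + 0 = 2*V**2)
x(U, F) = 2/3 (x(U, F) = 2/3 + (((F - F)*U)*1)/6 = 2/3 + ((0*U)*1)/6 = 2/3 + (0*1)/6 = 2/3 + (1/6)*0 = 2/3 + 0 = 2/3)
t(17)*x(4, q(T(6))) = 17**2*(2/3) = 289*(2/3) = 578/3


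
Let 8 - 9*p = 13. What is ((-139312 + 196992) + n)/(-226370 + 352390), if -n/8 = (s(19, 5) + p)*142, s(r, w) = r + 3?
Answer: 74968/283545 ≈ 0.26440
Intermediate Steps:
s(r, w) = 3 + r
p = -5/9 (p = 8/9 - ⅑*13 = 8/9 - 13/9 = -5/9 ≈ -0.55556)
n = -219248/9 (n = -8*((3 + 19) - 5/9)*142 = -8*(22 - 5/9)*142 = -1544*142/9 = -8*27406/9 = -219248/9 ≈ -24361.)
((-139312 + 196992) + n)/(-226370 + 352390) = ((-139312 + 196992) - 219248/9)/(-226370 + 352390) = (57680 - 219248/9)/126020 = (299872/9)*(1/126020) = 74968/283545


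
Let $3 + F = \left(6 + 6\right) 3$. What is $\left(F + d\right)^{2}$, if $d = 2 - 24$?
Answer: $121$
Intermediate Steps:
$F = 33$ ($F = -3 + \left(6 + 6\right) 3 = -3 + 12 \cdot 3 = -3 + 36 = 33$)
$d = -22$ ($d = 2 - 24 = -22$)
$\left(F + d\right)^{2} = \left(33 - 22\right)^{2} = 11^{2} = 121$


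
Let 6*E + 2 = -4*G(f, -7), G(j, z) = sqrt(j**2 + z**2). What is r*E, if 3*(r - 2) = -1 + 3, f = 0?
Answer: -40/3 ≈ -13.333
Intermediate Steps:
E = -5 (E = -1/3 + (-4*sqrt(0**2 + (-7)**2))/6 = -1/3 + (-4*sqrt(0 + 49))/6 = -1/3 + (-4*sqrt(49))/6 = -1/3 + (-4*7)/6 = -1/3 + (1/6)*(-28) = -1/3 - 14/3 = -5)
r = 8/3 (r = 2 + (-1 + 3)/3 = 2 + (1/3)*2 = 2 + 2/3 = 8/3 ≈ 2.6667)
r*E = (8/3)*(-5) = -40/3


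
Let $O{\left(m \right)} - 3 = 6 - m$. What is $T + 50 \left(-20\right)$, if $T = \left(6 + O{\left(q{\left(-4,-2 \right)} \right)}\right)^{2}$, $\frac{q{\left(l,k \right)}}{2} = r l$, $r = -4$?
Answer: $-711$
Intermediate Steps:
$q{\left(l,k \right)} = - 8 l$ ($q{\left(l,k \right)} = 2 \left(- 4 l\right) = - 8 l$)
$O{\left(m \right)} = 9 - m$ ($O{\left(m \right)} = 3 - \left(-6 + m\right) = 9 - m$)
$T = 289$ ($T = \left(6 + \left(9 - \left(-8\right) \left(-4\right)\right)\right)^{2} = \left(6 + \left(9 - 32\right)\right)^{2} = \left(6 - 23\right)^{2} = \left(-17\right)^{2} = 289$)
$T + 50 \left(-20\right) = 289 + 50 \left(-20\right) = 289 - 1000 = -711$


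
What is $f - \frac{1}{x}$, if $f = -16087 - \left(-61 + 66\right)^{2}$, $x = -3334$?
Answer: $- \frac{53717407}{3334} \approx -16112.0$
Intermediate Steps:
$f = -16112$ ($f = -16087 - 5^{2} = -16087 - 25 = -16112$)
$f - \frac{1}{x} = -16112 - \frac{1}{-3334} = -16112 - - \frac{1}{3334} = -16112 + \frac{1}{3334} = - \frac{53717407}{3334}$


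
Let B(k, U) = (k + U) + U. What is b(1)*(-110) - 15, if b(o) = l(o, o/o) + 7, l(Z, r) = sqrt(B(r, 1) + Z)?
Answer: -1005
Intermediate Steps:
B(k, U) = k + 2*U (B(k, U) = (U + k) + U = k + 2*U)
l(Z, r) = sqrt(2 + Z + r) (l(Z, r) = sqrt((r + 2*1) + Z) = sqrt((r + 2) + Z) = sqrt((2 + r) + Z) = sqrt(2 + Z + r))
b(o) = 7 + sqrt(3 + o) (b(o) = sqrt(2 + o + o/o) + 7 = sqrt(2 + o + 1) + 7 = sqrt(3 + o) + 7 = 7 + sqrt(3 + o))
b(1)*(-110) - 15 = (7 + sqrt(3 + 1))*(-110) - 15 = (7 + sqrt(4))*(-110) - 15 = (7 + 2)*(-110) - 15 = 9*(-110) - 15 = -990 - 15 = -1005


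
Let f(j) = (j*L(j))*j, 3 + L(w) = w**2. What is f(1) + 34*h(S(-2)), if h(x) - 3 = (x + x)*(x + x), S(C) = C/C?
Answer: 236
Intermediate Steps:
S(C) = 1
L(w) = -3 + w**2
f(j) = j**2*(-3 + j**2) (f(j) = (j*(-3 + j**2))*j = j**2*(-3 + j**2))
h(x) = 3 + 4*x**2 (h(x) = 3 + (x + x)*(x + x) = 3 + (2*x)*(2*x) = 3 + 4*x**2)
f(1) + 34*h(S(-2)) = 1**2*(-3 + 1**2) + 34*(3 + 4*1**2) = 1*(-3 + 1) + 34*(3 + 4*1) = 1*(-2) + 34*(3 + 4) = -2 + 34*7 = -2 + 238 = 236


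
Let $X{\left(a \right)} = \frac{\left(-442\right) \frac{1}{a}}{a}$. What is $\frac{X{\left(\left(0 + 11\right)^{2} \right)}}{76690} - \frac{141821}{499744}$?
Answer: $- \frac{79619716796469}{280560851758880} \approx -0.28379$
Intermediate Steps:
$X{\left(a \right)} = - \frac{442}{a^{2}}$
$\frac{X{\left(\left(0 + 11\right)^{2} \right)}}{76690} - \frac{141821}{499744} = \frac{\left(-442\right) \frac{1}{\left(0 + 11\right)^{4}}}{76690} - \frac{141821}{499744} = - \frac{442}{14641} \cdot \frac{1}{76690} - \frac{141821}{499744} = \left(-442\right) \frac{1}{14641} \cdot \frac{1}{76690} - \frac{141821}{499744} = \left(- \frac{442}{14641}\right) \frac{1}{76690} - \frac{141821}{499744} = - \frac{221}{561409145} - \frac{141821}{499744} = - \frac{79619716796469}{280560851758880}$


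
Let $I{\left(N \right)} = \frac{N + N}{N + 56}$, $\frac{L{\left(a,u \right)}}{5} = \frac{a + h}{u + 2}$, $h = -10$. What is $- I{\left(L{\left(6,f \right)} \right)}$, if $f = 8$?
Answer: $\frac{2}{27} \approx 0.074074$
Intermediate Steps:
$L{\left(a,u \right)} = \frac{5 \left(-10 + a\right)}{2 + u}$ ($L{\left(a,u \right)} = 5 \frac{a - 10}{u + 2} = 5 \frac{-10 + a}{2 + u} = \frac{5 \left(-10 + a\right)}{2 + u}$)
$I{\left(N \right)} = \frac{2 N}{56 + N}$
$- I{\left(L{\left(6,f \right)} \right)} = - \frac{2 \frac{5 \left(-10 + 6\right)}{2 + 8}}{56 + \frac{5 \left(-10 + 6\right)}{2 + 8}} = - \frac{2 \cdot 5 \cdot \frac{1}{10} \left(-4\right)}{56 + 5 \cdot \frac{1}{10} \left(-4\right)} = - \frac{2 \left(-2\right)}{56 - 2} = - \frac{2 \left(-2\right)}{54} = \left(-1\right) \left(- \frac{2}{27}\right) = \frac{2}{27}$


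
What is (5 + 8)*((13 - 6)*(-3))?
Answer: -273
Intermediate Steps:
(5 + 8)*((13 - 6)*(-3)) = 13*(7*(-3)) = 13*(-21) = -273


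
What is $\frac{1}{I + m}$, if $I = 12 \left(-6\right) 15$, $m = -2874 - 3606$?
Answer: $- \frac{1}{7560} \approx -0.00013228$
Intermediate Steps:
$m = -6480$ ($m = -2874 - 3606 = -6480$)
$I = -1080$ ($I = \left(-72\right) 15 = -1080$)
$\frac{1}{I + m} = \frac{1}{-1080 - 6480} = \frac{1}{-7560} = - \frac{1}{7560}$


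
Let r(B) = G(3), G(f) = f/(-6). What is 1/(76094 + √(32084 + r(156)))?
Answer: 152188/11580529505 - √128334/11580529505 ≈ 1.3111e-5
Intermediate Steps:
G(f) = -f/6 (G(f) = f*(-⅙) = -f/6)
r(B) = -½ (r(B) = -⅙*3 = -½)
1/(76094 + √(32084 + r(156))) = 1/(76094 + √(32084 - ½)) = 1/(76094 + √(64167/2)) = 1/(76094 + √128334/2)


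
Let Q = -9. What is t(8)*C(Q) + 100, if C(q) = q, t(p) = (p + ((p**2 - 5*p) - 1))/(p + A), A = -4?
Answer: 121/4 ≈ 30.250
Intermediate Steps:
t(p) = (-1 + p**2 - 4*p)/(-4 + p) (t(p) = (p + ((p**2 - 5*p) - 1))/(p - 4) = (p + (-1 + p**2 - 5*p))/(-4 + p) = (-1 + p**2 - 4*p)/(-4 + p))
t(8)*C(Q) + 100 = ((-1 + 8**2 - 4*8)/(-4 + 8))*(-9) + 100 = ((-1 + 64 - 32)/4)*(-9) + 100 = ((1/4)*31)*(-9) + 100 = (31/4)*(-9) + 100 = -279/4 + 100 = 121/4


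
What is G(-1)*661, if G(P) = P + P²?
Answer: 0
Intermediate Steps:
G(-1)*661 = -(1 - 1)*661 = -1*0*661 = 0*661 = 0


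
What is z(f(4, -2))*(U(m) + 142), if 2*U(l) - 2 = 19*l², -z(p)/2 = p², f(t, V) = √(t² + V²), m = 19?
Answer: -142900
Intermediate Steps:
f(t, V) = √(V² + t²)
z(p) = -2*p²
U(l) = 1 + 19*l²/2 (U(l) = 1 + (19*l²)/2 = 1 + 19*l²/2)
z(f(4, -2))*(U(m) + 142) = (-2*(√((-2)² + 4²))²)*((1 + (19/2)*19²) + 142) = (-2*(√(4 + 16))²)*((1 + (19/2)*361) + 142) = (-2*(√20)²)*((1 + 6859/2) + 142) = (-2*(2*√5)²)*(6861/2 + 142) = -2*20*(7145/2) = -40*7145/2 = -142900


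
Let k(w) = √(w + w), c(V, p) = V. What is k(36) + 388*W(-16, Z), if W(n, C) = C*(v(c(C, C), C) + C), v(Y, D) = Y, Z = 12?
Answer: 111744 + 6*√2 ≈ 1.1175e+5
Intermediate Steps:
k(w) = √2*√w (k(w) = √(2*w) = √2*√w)
W(n, C) = 2*C² (W(n, C) = C*(C + C) = C*(2*C) = 2*C²)
k(36) + 388*W(-16, Z) = √2*√36 + 388*(2*12²) = √2*6 + 388*(2*144) = 6*√2 + 388*288 = 6*√2 + 111744 = 111744 + 6*√2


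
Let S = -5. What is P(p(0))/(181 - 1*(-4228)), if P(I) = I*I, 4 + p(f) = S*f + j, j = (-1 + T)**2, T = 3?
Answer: 0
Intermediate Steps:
j = 4 (j = (-1 + 3)**2 = 2**2 = 4)
p(f) = -5*f (p(f) = -4 + (-5*f + 4) = -4 + (4 - 5*f) = -5*f)
P(I) = I**2
P(p(0))/(181 - 1*(-4228)) = (-5*0)**2/(181 - 1*(-4228)) = 0**2/(181 + 4228) = 0/4409 = 0*(1/4409) = 0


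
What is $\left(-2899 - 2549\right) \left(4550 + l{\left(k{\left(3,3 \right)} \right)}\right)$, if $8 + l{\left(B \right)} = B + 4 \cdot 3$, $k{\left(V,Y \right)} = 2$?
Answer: $-24821088$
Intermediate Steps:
$l{\left(B \right)} = 4 + B$ ($l{\left(B \right)} = -8 + \left(B + 4 \cdot 3\right) = -8 + \left(B + 12\right) = -8 + \left(12 + B\right) = 4 + B$)
$\left(-2899 - 2549\right) \left(4550 + l{\left(k{\left(3,3 \right)} \right)}\right) = \left(-2899 - 2549\right) \left(4550 + \left(4 + 2\right)\right) = - 5448 \left(4550 + 6\right) = \left(-5448\right) 4556 = -24821088$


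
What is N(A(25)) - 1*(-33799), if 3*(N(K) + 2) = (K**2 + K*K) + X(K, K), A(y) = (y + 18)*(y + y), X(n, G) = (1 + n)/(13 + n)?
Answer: 6738748628/2163 ≈ 3.1155e+6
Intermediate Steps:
X(n, G) = (1 + n)/(13 + n)
A(y) = 2*y*(18 + y) (A(y) = (18 + y)*(2*y) = 2*y*(18 + y))
N(K) = -2 + 2*K**2/3 + (1 + K)/(3*(13 + K)) (N(K) = -2 + ((K**2 + K*K) + (1 + K)/(13 + K))/3 = -2 + ((K**2 + K**2) + (1 + K)/(13 + K))/3 = -2 + (2*K**2 + (1 + K)/(13 + K))/3 = -2 + (2*K**2/3 + (1 + K)/(3*(13 + K))) = -2 + 2*K**2/3 + (1 + K)/(3*(13 + K)))
N(A(25)) - 1*(-33799) = (1 + 2*25*(18 + 25) + 2*(-3 + (2*25*(18 + 25))**2)*(13 + 2*25*(18 + 25)))/(3*(13 + 2*25*(18 + 25))) - 1*(-33799) = (1 + 2*25*43 + 2*(-3 + (2*25*43)**2)*(13 + 2*25*43))/(3*(13 + 2*25*43)) + 33799 = (1 + 2150 + 2*(-3 + 2150**2)*(13 + 2150))/(3*(13 + 2150)) + 33799 = (1/3)*(1 + 2150 + 2*(-3 + 4622500)*2163)/2163 + 33799 = (1/3)*(1/2163)*(1 + 2150 + 2*4622497*2163) + 33799 = (1/3)*(1/2163)*(1 + 2150 + 19996922022) + 33799 = (1/3)*(1/2163)*19996924173 + 33799 = 6665641391/2163 + 33799 = 6738748628/2163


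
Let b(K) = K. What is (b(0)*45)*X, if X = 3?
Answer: 0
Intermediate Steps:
(b(0)*45)*X = (0*45)*3 = 0*3 = 0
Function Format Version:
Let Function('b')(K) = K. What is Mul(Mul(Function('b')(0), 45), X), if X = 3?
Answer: 0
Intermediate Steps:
Mul(Mul(Function('b')(0), 45), X) = Mul(Mul(0, 45), 3) = Mul(0, 3) = 0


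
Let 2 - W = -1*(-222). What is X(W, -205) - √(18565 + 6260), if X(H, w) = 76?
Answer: 76 - 5*√993 ≈ -81.560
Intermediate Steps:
W = -220 (W = 2 - (-1)*(-222) = 2 - 1*222 = 2 - 222 = -220)
X(W, -205) - √(18565 + 6260) = 76 - √(18565 + 6260) = 76 - √24825 = 76 - 5*√993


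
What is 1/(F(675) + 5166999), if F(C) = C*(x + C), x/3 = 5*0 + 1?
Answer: 1/5624649 ≈ 1.7779e-7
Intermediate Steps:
x = 3 (x = 3*(5*0 + 1) = 3*(0 + 1) = 3*1 = 3)
F(C) = C*(3 + C)
1/(F(675) + 5166999) = 1/(675*(3 + 675) + 5166999) = 1/(675*678 + 5166999) = 1/(457650 + 5166999) = 1/5624649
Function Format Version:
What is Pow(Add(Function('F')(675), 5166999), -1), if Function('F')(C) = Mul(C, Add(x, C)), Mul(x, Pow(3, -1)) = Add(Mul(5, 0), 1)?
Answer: Rational(1, 5624649) ≈ 1.7779e-7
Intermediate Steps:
x = 3 (x = Mul(3, Add(Mul(5, 0), 1)) = Mul(3, Add(0, 1)) = Mul(3, 1) = 3)
Function('F')(C) = Mul(C, Add(3, C))
Pow(Add(Function('F')(675), 5166999), -1) = Pow(Add(Mul(675, Add(3, 675)), 5166999), -1) = Pow(Add(Mul(675, 678), 5166999), -1) = Pow(Add(457650, 5166999), -1) = Pow(5624649, -1) = Rational(1, 5624649)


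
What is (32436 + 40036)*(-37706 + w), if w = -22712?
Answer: -4378613296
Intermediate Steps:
(32436 + 40036)*(-37706 + w) = (32436 + 40036)*(-37706 - 22712) = 72472*(-60418) = -4378613296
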